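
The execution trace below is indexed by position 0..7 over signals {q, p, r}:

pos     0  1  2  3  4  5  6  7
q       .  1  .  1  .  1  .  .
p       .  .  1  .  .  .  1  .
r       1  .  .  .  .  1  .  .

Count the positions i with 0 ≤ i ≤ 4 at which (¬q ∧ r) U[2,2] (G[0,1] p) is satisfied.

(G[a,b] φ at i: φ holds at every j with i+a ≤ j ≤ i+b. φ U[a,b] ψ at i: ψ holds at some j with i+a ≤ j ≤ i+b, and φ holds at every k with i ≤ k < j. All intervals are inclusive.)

Evaluate at each i in [0,4]:
  i=0: ✗ (no rhs in [2,2])
  i=1: ✗ (no rhs in [3,3])
  i=2: ✗ (no rhs in [4,4])
  i=3: ✗ (no rhs in [5,5])
  i=4: ✗ (no rhs in [6,6])
Positions where it holds: {} → 0.

0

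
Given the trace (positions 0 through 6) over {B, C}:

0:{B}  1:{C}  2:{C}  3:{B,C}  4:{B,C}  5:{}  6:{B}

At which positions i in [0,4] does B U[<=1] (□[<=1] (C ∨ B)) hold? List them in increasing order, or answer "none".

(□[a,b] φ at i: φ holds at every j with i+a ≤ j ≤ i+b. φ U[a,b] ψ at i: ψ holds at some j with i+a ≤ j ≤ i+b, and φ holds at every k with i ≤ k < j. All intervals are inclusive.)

Evaluate at each i in [0,4]:
  i=0: ✓ (rhs at j=0)
  i=1: ✓ (rhs at j=1)
  i=2: ✓ (rhs at j=2)
  i=3: ✓ (rhs at j=3)
  i=4: ✗ (no rhs in [4,5])

0, 1, 2, 3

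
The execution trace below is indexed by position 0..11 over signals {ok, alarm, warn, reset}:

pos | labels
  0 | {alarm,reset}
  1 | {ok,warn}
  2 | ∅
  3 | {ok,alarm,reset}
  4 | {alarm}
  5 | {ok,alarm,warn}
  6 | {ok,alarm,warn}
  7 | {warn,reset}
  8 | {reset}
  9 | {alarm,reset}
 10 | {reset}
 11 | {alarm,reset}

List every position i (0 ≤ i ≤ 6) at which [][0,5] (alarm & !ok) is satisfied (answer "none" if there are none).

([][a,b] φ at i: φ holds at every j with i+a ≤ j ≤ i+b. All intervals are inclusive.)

none

Evaluate at each i in [0,6]:
  i=0: ✗ (fails at j=1)
  i=1: ✗ (fails at j=1)
  i=2: ✗ (fails at j=2)
  i=3: ✗ (fails at j=3)
  i=4: ✗ (fails at j=5)
  i=5: ✗ (fails at j=5)
  i=6: ✗ (fails at j=6)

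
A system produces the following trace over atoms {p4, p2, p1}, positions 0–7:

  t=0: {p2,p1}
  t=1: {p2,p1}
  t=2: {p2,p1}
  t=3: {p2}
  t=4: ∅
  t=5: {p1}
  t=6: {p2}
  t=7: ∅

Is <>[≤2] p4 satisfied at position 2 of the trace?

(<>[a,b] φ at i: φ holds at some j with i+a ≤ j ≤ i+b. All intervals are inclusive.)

Does not hold

Check p4 at each j in [2,4]:
  j=2: false
  j=3: false
  j=4: false
No position in the window satisfies it → formula fails.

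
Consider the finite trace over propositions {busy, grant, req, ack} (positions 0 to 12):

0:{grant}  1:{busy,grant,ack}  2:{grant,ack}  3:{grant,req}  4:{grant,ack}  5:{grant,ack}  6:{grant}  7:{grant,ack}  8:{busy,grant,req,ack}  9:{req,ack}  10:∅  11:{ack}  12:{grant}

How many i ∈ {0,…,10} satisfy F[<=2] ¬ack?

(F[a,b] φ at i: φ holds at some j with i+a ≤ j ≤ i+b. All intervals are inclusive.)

10

Evaluate at each i in [0,10]:
  i=0: ✓ (witness j=0)
  i=1: ✓ (witness j=3)
  i=2: ✓ (witness j=3)
  i=3: ✓ (witness j=3)
  i=4: ✓ (witness j=6)
  i=5: ✓ (witness j=6)
  i=6: ✓ (witness j=6)
  i=7: ✗ (none in [7,9])
  i=8: ✓ (witness j=10)
  i=9: ✓ (witness j=10)
  i=10: ✓ (witness j=10)
Positions where it holds: {0, 1, 2, 3, 4, 5, 6, 8, 9, 10} → 10.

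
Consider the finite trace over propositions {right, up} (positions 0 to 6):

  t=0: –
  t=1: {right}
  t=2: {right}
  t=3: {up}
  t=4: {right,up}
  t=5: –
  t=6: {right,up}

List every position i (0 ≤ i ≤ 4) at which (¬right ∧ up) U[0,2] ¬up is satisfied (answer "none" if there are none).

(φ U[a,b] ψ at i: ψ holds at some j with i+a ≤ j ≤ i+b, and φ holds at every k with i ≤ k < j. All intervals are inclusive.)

Evaluate at each i in [0,4]:
  i=0: ✓ (rhs at j=0)
  i=1: ✓ (rhs at j=1)
  i=2: ✓ (rhs at j=2)
  i=3: ✗ (lhs fails at k=4 before rhs at j=5)
  i=4: ✗ (lhs fails at k=4 before rhs at j=5)

0, 1, 2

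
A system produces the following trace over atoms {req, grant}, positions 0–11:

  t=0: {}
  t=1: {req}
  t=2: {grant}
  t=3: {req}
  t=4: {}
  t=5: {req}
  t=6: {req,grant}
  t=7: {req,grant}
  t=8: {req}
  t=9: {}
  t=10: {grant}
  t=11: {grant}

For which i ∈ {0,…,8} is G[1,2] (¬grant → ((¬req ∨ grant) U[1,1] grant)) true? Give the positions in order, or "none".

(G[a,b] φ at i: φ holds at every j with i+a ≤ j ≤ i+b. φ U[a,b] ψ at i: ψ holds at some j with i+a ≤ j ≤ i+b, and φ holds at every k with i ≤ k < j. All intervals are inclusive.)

5, 8

Evaluate at each i in [0,8]:
  i=0: ✗ (fails at j=1)
  i=1: ✗ (fails at j=3)
  i=2: ✗ (fails at j=3)
  i=3: ✗ (fails at j=4)
  i=4: ✗ (fails at j=5)
  i=5: ✓ (all of [6,7])
  i=6: ✗ (fails at j=8)
  i=7: ✗ (fails at j=8)
  i=8: ✓ (all of [9,10])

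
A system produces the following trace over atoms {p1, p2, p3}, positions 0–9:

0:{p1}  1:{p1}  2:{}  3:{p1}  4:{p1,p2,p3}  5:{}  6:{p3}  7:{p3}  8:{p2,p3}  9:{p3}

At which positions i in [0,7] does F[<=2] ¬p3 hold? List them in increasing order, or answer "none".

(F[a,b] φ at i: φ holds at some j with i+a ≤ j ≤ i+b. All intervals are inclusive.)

0, 1, 2, 3, 4, 5

Evaluate at each i in [0,7]:
  i=0: ✓ (witness j=0)
  i=1: ✓ (witness j=1)
  i=2: ✓ (witness j=2)
  i=3: ✓ (witness j=3)
  i=4: ✓ (witness j=5)
  i=5: ✓ (witness j=5)
  i=6: ✗ (none in [6,8])
  i=7: ✗ (none in [7,9])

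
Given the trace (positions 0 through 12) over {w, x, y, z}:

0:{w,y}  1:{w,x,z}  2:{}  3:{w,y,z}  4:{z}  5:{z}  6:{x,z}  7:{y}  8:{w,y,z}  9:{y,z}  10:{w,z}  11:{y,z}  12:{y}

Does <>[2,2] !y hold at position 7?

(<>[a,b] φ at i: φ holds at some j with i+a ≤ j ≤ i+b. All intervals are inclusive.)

Does not hold

Check !y at each j in [9,9]:
  j=9: false
No position in the window satisfies it → formula fails.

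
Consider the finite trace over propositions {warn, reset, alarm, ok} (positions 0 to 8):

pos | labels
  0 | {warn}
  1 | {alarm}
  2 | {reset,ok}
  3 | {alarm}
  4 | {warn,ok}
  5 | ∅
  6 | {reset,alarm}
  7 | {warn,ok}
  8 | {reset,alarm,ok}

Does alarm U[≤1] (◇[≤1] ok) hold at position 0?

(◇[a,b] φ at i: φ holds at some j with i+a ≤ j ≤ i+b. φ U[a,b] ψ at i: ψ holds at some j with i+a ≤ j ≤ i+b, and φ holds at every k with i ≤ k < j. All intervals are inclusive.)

Does not hold

Need some j in [0,1] with ◇[≤1] ok, and alarm at every k in [0,j-1].
  j=0: ◇[≤1] ok — fails (none in [0,1]).
  j=1: ◇[≤1] ok holds, but alarm fails at k=0 → not this j.
No j in the window works → until fails.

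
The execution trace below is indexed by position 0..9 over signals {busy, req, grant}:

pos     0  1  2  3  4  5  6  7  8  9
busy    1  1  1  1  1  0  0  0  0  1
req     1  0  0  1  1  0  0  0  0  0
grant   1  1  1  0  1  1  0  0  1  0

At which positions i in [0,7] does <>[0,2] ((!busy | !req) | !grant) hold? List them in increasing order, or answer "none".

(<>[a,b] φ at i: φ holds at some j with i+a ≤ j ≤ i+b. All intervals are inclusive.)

Evaluate at each i in [0,7]:
  i=0: ✓ (witness j=1)
  i=1: ✓ (witness j=1)
  i=2: ✓ (witness j=2)
  i=3: ✓ (witness j=3)
  i=4: ✓ (witness j=5)
  i=5: ✓ (witness j=5)
  i=6: ✓ (witness j=6)
  i=7: ✓ (witness j=7)

0, 1, 2, 3, 4, 5, 6, 7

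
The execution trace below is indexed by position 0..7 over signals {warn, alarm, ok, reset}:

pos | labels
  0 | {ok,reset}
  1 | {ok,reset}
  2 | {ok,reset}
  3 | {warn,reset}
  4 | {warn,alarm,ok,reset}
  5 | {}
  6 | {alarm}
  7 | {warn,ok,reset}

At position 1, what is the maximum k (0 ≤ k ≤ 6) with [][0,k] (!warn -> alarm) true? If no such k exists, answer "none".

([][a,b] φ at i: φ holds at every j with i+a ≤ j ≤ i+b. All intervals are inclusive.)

none

(!warn -> alarm) must hold from j=1 onward; find where it first fails.
  j=1: fails → no k works.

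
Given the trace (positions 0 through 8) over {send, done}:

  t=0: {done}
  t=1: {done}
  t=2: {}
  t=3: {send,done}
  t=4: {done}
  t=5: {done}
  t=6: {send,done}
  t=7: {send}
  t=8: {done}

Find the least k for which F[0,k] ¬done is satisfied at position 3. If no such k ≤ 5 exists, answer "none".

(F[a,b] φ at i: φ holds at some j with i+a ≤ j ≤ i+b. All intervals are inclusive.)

4

Scan j = 3,4,… for ¬done:
  j=3: fails
  j=4: fails
  j=5: fails
  j=6: fails
  j=7: holds
First hit at j=7, so smallest k = 7-3 = 4.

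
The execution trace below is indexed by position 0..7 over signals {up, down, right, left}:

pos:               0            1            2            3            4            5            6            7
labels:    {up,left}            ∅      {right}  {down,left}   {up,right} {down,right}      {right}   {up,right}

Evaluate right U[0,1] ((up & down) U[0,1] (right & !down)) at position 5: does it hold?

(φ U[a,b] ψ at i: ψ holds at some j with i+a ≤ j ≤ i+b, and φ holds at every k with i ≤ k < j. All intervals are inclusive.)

Need some j in [5,6] with ((up & down) U[0,1] (right & !down)), and right at every k in [5,j-1].
  j=5: ((up & down) U[0,1] (right & !down)) — fails.
  j=6: ((up & down) U[0,1] (right & !down)) holds; right holds at every k in [5,5] → satisfied.

Holds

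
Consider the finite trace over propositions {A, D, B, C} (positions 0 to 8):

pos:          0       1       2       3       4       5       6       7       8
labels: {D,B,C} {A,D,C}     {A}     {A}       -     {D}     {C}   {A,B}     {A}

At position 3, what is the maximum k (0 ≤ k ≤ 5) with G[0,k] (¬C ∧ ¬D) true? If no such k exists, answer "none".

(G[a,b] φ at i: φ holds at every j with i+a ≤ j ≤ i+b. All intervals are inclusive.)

1

(¬C ∧ ¬D) must hold from j=3 onward; find where it first fails.
  j=3: holds
  j=4: holds
  j=5: fails
Holds on [3,4], so largest k = 1.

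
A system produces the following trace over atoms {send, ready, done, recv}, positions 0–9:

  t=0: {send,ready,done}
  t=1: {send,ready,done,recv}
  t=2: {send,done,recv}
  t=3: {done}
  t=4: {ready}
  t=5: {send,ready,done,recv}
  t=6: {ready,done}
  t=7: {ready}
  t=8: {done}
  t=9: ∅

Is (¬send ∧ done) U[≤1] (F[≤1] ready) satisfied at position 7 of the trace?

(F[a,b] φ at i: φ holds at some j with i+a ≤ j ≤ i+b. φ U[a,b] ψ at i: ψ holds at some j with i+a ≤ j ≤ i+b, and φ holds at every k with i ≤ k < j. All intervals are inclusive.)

Need some j in [7,8] with F[≤1] ready, and (¬send ∧ done) at every k in [7,j-1].
  j=7: F[≤1] ready holds; no prefix to check → satisfied.

Holds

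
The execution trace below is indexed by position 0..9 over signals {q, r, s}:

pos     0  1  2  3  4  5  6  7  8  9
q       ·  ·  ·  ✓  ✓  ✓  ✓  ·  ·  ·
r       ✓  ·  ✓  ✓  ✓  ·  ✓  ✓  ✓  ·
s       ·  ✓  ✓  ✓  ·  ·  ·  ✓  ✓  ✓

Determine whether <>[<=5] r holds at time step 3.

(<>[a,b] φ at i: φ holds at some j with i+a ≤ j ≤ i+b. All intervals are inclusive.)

Check r at each j in [3,8]:
  j=3: true
  j=4: true
  j=5: false
  j=6: true
  j=7: true
  j=8: true
Found at j=3 → formula holds.

Holds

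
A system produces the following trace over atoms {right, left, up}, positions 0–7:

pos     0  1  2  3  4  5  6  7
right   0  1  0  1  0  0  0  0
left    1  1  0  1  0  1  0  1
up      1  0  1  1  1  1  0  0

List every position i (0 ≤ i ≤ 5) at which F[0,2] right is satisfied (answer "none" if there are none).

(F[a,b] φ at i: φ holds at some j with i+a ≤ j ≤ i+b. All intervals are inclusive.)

Evaluate at each i in [0,5]:
  i=0: ✓ (witness j=1)
  i=1: ✓ (witness j=1)
  i=2: ✓ (witness j=3)
  i=3: ✓ (witness j=3)
  i=4: ✗ (none in [4,6])
  i=5: ✗ (none in [5,7])

0, 1, 2, 3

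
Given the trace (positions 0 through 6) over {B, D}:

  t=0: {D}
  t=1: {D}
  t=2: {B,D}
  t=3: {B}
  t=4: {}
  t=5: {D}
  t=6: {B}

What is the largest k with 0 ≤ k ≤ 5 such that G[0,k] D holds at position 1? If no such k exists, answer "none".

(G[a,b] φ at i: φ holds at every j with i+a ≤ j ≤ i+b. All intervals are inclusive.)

1

D must hold from j=1 onward; find where it first fails.
  j=1: holds
  j=2: holds
  j=3: fails
Holds on [1,2], so largest k = 1.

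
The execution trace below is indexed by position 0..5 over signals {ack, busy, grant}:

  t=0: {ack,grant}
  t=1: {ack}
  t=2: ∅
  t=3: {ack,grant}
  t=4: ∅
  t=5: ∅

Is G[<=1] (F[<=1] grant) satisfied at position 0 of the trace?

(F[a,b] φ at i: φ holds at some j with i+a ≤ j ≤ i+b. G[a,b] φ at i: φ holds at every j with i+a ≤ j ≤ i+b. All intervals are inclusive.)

False

Check F[<=1] grant at every j in [0,1]:
  j=0: holds (witness at 0)
  j=1: fails (none in [1,2])
Fails at j=1 → formula fails.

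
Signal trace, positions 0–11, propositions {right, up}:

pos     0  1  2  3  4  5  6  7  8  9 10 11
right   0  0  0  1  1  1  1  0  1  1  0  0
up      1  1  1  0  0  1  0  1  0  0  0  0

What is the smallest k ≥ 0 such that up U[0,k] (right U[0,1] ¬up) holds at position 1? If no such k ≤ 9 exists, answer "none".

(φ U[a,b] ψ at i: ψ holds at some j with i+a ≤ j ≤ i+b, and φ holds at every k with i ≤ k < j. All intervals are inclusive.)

2

Need earliest j ≥ 1 with (right U[0,1] ¬up), and up at every k in [1,j-1].
  j=1: rhs fails.
  j=2: rhs fails.
  j=3: rhs holds; lhs holds on [1,2]. k = 2.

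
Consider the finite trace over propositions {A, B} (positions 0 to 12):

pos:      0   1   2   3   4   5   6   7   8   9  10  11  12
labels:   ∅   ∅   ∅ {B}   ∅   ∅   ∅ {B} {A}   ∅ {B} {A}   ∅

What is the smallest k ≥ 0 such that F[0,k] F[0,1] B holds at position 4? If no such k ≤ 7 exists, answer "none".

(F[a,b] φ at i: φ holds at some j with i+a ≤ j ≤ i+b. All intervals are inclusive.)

Scan j = 4,5,… for F[0,1] B:
  j=4: fails
  j=5: fails
  j=6: holds
First hit at j=6, so smallest k = 6-4 = 2.

2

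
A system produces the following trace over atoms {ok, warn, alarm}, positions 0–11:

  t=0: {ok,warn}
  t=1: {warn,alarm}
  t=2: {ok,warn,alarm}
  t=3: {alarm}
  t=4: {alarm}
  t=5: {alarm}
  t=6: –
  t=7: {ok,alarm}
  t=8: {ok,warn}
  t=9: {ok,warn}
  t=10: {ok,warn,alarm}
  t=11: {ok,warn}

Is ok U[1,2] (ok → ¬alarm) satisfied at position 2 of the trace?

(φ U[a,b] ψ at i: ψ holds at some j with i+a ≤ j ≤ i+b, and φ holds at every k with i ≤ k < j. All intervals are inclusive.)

True

Need some j in [3,4] with (ok → ¬alarm), and ok at every k in [2,j-1].
  j=3: (ok → ¬alarm) holds; ok holds at every k in [2,2] → satisfied.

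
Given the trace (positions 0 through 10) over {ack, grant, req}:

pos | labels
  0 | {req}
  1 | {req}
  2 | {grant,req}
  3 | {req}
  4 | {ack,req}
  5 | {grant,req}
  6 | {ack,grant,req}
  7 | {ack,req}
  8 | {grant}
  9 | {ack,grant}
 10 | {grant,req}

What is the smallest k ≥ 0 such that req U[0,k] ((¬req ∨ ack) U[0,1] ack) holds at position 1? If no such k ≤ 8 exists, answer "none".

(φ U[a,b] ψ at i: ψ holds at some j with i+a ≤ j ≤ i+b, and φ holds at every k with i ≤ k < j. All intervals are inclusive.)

Need earliest j ≥ 1 with ((¬req ∨ ack) U[0,1] ack), and req at every k in [1,j-1].
  j=1: rhs fails.
  j=2: rhs fails.
  j=3: rhs fails.
  j=4: rhs holds; lhs holds on [1,3]. k = 3.

3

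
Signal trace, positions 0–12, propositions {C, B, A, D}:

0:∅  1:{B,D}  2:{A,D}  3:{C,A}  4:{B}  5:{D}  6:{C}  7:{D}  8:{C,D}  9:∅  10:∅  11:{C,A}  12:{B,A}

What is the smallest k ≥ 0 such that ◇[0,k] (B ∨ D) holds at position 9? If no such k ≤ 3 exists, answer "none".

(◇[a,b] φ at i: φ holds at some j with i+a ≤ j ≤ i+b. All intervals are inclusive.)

Scan j = 9,10,… for (B ∨ D):
  j=9: fails
  j=10: fails
  j=11: fails
  j=12: holds
First hit at j=12, so smallest k = 12-9 = 3.

3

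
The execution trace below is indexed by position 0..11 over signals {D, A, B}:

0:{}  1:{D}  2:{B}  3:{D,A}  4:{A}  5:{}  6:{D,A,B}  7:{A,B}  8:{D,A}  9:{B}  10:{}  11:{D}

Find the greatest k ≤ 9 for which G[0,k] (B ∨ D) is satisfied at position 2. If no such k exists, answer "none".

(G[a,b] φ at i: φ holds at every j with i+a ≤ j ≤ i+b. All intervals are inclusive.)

1

(B ∨ D) must hold from j=2 onward; find where it first fails.
  j=2: holds
  j=3: holds
  j=4: fails
Holds on [2,3], so largest k = 1.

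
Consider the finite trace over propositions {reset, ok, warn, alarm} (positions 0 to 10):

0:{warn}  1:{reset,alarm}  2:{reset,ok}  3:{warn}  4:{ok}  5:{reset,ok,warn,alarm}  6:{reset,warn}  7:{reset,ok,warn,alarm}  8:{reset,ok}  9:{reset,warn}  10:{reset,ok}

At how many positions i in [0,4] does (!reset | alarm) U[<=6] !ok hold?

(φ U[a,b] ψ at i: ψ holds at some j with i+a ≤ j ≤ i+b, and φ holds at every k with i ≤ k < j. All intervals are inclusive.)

4

Evaluate at each i in [0,4]:
  i=0: ✓ (rhs at j=0)
  i=1: ✓ (rhs at j=1)
  i=2: ✗ (lhs fails at k=2 before rhs at j=3)
  i=3: ✓ (rhs at j=3)
  i=4: ✓ (rhs at j=6; lhs holds on [4,5])
Positions where it holds: {0, 1, 3, 4} → 4.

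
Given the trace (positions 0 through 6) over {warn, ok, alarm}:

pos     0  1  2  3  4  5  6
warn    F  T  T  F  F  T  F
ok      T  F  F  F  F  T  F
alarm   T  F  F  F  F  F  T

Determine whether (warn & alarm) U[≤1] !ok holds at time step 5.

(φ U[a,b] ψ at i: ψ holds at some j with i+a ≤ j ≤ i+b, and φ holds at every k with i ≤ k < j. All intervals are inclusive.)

Need some j in [5,6] with !ok, and (warn & alarm) at every k in [5,j-1].
  j=5: !ok false.
  j=6: !ok holds, but (warn & alarm) fails at k=5 → not this j.
No j in the window works → until fails.

Does not hold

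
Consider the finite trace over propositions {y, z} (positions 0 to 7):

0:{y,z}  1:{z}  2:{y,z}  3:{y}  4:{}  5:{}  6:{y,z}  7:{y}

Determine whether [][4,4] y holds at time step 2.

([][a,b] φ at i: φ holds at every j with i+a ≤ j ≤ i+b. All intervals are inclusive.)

Check y at every j in [6,6]:
  j=6: true
All positions satisfy it → formula holds.

True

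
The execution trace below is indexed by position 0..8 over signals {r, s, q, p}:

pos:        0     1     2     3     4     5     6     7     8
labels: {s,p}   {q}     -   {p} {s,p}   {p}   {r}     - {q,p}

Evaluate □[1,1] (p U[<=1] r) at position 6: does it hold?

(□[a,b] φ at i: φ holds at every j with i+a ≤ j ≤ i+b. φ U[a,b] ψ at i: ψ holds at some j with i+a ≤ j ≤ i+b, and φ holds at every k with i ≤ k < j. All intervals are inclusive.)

False

Check (p U[<=1] r) at every j in [7,7]:
  j=7: fails
Fails at j=7 → formula fails.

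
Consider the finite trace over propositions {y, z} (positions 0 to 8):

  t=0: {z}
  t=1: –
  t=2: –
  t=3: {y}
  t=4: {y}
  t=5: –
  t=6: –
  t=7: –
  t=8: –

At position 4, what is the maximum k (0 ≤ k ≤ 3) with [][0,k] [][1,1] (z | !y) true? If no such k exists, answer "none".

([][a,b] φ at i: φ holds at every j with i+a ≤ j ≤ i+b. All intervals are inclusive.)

3

[][1,1] (z | !y) must hold from j=4 onward; find where it first fails.
  j=4: holds
  j=5: holds
  j=6: holds
  j=7: holds
Holds through j=7; largest k = 3.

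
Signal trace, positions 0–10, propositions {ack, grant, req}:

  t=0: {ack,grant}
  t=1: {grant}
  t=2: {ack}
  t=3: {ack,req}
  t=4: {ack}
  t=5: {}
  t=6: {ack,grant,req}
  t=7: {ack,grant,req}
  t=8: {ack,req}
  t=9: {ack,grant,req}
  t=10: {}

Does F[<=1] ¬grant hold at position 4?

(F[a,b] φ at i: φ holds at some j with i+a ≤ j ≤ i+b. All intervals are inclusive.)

Check ¬grant at each j in [4,5]:
  j=4: true
  j=5: true
Found at j=4 → formula holds.

True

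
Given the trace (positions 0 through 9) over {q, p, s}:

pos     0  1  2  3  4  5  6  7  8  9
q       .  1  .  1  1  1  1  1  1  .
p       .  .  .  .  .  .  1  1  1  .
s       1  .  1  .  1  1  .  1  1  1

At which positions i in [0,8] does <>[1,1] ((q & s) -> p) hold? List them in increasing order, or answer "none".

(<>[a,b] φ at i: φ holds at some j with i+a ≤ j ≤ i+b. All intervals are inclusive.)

0, 1, 2, 5, 6, 7, 8

Evaluate at each i in [0,8]:
  i=0: ✓ (witness j=1)
  i=1: ✓ (witness j=2)
  i=2: ✓ (witness j=3)
  i=3: ✗ (none in [4,4])
  i=4: ✗ (none in [5,5])
  i=5: ✓ (witness j=6)
  i=6: ✓ (witness j=7)
  i=7: ✓ (witness j=8)
  i=8: ✓ (witness j=9)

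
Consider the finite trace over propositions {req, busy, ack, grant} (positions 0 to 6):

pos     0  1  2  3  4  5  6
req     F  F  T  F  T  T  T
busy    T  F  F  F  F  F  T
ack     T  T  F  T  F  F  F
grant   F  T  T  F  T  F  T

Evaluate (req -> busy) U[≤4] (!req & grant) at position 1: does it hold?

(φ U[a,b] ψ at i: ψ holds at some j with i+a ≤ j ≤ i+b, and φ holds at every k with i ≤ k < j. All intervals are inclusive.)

Need some j in [1,5] with (!req & grant), and (req -> busy) at every k in [1,j-1].
  j=1: (!req & grant) holds; no prefix to check → satisfied.

True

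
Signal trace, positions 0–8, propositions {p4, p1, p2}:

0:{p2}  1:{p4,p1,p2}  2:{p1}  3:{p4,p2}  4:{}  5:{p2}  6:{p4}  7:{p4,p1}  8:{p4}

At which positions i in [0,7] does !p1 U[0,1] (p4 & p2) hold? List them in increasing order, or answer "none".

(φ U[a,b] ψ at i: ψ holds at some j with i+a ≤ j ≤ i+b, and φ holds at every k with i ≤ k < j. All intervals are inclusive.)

Evaluate at each i in [0,7]:
  i=0: ✓ (rhs at j=1; lhs holds on [0,0])
  i=1: ✓ (rhs at j=1)
  i=2: ✗ (lhs fails at k=2 before rhs at j=3)
  i=3: ✓ (rhs at j=3)
  i=4: ✗ (no rhs in [4,5])
  i=5: ✗ (no rhs in [5,6])
  i=6: ✗ (no rhs in [6,7])
  i=7: ✗ (no rhs in [7,8])

0, 1, 3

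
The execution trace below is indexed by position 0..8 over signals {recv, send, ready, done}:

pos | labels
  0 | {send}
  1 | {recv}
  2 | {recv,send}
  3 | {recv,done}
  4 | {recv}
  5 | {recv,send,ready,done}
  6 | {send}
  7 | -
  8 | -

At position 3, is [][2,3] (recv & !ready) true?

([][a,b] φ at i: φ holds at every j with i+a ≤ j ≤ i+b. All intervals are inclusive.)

Check (recv & !ready) at every j in [5,6]:
  j=5: false
  j=6: false
Fails at j=5 → formula fails.

False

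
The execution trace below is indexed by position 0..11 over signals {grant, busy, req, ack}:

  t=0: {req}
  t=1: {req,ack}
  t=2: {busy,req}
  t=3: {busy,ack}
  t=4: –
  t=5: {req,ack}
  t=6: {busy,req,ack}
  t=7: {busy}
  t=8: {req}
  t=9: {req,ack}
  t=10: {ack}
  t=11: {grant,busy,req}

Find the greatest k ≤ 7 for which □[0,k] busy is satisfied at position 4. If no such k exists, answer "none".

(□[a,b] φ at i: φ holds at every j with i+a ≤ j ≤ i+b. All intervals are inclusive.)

busy must hold from j=4 onward; find where it first fails.
  j=4: fails → no k works.

none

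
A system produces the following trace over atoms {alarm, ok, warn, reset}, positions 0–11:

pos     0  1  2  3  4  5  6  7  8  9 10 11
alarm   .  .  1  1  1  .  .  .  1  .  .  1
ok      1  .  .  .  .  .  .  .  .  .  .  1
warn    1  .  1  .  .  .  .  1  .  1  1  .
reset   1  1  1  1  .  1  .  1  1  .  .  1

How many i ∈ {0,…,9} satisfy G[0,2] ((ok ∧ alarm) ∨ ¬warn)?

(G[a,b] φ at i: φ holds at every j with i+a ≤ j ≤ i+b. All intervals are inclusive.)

2

Evaluate at each i in [0,9]:
  i=0: ✗ (fails at j=0)
  i=1: ✗ (fails at j=2)
  i=2: ✗ (fails at j=2)
  i=3: ✓ (all of [3,5])
  i=4: ✓ (all of [4,6])
  i=5: ✗ (fails at j=7)
  i=6: ✗ (fails at j=7)
  i=7: ✗ (fails at j=7)
  i=8: ✗ (fails at j=9)
  i=9: ✗ (fails at j=9)
Positions where it holds: {3, 4} → 2.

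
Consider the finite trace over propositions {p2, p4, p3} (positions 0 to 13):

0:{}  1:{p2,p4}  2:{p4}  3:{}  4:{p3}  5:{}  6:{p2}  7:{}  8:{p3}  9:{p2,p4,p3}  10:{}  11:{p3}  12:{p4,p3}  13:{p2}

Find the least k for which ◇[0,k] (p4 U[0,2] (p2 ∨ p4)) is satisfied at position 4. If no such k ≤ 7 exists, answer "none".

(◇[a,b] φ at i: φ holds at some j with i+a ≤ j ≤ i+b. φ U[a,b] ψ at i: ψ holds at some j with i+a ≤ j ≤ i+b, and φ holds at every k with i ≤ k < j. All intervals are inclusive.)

2

Scan j = 4,5,… for (p4 U[0,2] (p2 ∨ p4)):
  j=4: fails
  j=5: fails
  j=6: holds
First hit at j=6, so smallest k = 6-4 = 2.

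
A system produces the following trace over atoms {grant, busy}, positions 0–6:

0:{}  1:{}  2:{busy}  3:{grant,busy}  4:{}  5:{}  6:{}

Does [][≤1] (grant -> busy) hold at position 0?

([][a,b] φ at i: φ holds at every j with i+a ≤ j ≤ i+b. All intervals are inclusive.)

Check (grant -> busy) at every j in [0,1]:
  j=0: antecedent false → ✓
  j=1: antecedent false → ✓
All positions satisfy it → formula holds.

Holds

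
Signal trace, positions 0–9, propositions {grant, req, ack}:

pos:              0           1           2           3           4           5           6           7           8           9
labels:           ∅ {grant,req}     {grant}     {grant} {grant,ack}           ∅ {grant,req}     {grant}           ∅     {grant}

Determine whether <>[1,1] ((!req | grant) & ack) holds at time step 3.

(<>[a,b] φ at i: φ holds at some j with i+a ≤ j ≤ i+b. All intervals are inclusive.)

Yes

Check ((!req | grant) & ack) at each j in [4,4]:
  j=4: true
Found at j=4 → formula holds.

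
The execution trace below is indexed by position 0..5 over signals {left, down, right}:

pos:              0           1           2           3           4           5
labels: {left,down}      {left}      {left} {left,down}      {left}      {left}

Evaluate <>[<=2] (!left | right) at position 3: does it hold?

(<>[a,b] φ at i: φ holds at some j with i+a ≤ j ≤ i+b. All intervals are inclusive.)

Does not hold

Check (!left | right) at each j in [3,5]:
  j=3: false
  j=4: false
  j=5: false
No position in the window satisfies it → formula fails.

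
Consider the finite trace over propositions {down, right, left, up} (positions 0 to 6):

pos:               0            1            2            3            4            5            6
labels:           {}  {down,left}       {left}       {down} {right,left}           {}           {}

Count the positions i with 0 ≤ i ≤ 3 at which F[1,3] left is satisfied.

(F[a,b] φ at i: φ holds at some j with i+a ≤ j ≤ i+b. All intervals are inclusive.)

4

Evaluate at each i in [0,3]:
  i=0: ✓ (witness j=1)
  i=1: ✓ (witness j=2)
  i=2: ✓ (witness j=4)
  i=3: ✓ (witness j=4)
Positions where it holds: {0, 1, 2, 3} → 4.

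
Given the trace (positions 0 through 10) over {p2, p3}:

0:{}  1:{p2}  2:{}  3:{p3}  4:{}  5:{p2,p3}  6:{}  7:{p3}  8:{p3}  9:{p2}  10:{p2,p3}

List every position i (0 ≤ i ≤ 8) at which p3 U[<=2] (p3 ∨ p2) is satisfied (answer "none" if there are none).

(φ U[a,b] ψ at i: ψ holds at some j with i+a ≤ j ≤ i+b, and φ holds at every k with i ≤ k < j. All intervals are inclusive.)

Evaluate at each i in [0,8]:
  i=0: ✗ (lhs fails at k=0 before rhs at j=1)
  i=1: ✓ (rhs at j=1)
  i=2: ✗ (lhs fails at k=2 before rhs at j=3)
  i=3: ✓ (rhs at j=3)
  i=4: ✗ (lhs fails at k=4 before rhs at j=5)
  i=5: ✓ (rhs at j=5)
  i=6: ✗ (lhs fails at k=6 before rhs at j=7)
  i=7: ✓ (rhs at j=7)
  i=8: ✓ (rhs at j=8)

1, 3, 5, 7, 8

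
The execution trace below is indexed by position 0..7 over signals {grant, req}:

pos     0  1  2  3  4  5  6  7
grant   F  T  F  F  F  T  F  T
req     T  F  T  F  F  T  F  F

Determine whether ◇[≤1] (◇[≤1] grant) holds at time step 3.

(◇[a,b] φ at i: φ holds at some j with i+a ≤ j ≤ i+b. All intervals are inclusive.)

Check ◇[≤1] grant at each j in [3,4]:
  j=3: fails (none in [3,4])
  j=4: holds (witness at 5)
Found at j=4 → formula holds.

True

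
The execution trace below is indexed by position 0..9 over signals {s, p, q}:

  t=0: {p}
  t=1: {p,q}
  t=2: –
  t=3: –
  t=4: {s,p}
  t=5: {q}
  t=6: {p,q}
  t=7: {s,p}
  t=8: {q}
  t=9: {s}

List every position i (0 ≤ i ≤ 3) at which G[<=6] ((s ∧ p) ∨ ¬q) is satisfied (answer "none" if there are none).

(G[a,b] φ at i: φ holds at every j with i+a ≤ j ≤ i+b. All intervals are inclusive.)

none

Evaluate at each i in [0,3]:
  i=0: ✗ (fails at j=1)
  i=1: ✗ (fails at j=1)
  i=2: ✗ (fails at j=5)
  i=3: ✗ (fails at j=5)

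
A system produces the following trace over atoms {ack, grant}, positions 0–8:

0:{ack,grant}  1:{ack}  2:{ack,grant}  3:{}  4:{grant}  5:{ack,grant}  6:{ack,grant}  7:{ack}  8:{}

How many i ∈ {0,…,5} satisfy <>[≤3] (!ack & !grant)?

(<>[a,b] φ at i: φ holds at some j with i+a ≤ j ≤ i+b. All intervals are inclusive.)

Evaluate at each i in [0,5]:
  i=0: ✓ (witness j=3)
  i=1: ✓ (witness j=3)
  i=2: ✓ (witness j=3)
  i=3: ✓ (witness j=3)
  i=4: ✗ (none in [4,7])
  i=5: ✓ (witness j=8)
Positions where it holds: {0, 1, 2, 3, 5} → 5.

5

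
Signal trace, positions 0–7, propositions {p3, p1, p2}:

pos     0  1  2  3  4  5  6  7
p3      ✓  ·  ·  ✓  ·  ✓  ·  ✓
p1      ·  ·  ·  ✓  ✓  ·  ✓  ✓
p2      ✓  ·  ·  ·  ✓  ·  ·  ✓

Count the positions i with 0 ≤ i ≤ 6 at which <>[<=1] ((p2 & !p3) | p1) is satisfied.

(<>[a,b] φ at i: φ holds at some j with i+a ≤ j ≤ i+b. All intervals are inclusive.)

Evaluate at each i in [0,6]:
  i=0: ✗ (none in [0,1])
  i=1: ✗ (none in [1,2])
  i=2: ✓ (witness j=3)
  i=3: ✓ (witness j=3)
  i=4: ✓ (witness j=4)
  i=5: ✓ (witness j=6)
  i=6: ✓ (witness j=6)
Positions where it holds: {2, 3, 4, 5, 6} → 5.

5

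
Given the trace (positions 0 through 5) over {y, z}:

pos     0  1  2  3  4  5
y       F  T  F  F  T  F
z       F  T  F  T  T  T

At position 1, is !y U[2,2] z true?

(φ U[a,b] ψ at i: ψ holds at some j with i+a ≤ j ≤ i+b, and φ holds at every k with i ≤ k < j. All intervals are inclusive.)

Need some j in [3,3] with z, and !y at every k in [1,j-1].
  j=3: z holds, but !y fails at k=1 → not this j.
No j in the window works → until fails.

False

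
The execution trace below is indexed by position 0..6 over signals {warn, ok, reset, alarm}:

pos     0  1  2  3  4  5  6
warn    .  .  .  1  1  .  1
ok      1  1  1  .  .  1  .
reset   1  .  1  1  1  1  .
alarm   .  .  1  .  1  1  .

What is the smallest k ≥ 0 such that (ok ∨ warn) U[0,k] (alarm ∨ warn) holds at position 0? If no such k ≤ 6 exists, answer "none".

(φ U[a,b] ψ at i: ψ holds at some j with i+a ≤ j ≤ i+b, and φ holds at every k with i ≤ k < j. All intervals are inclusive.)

Need earliest j ≥ 0 with (alarm ∨ warn), and (ok ∨ warn) at every k in [0,j-1].
  j=0: rhs fails.
  j=1: rhs fails.
  j=2: rhs holds; lhs holds on [0,1]. k = 2.

2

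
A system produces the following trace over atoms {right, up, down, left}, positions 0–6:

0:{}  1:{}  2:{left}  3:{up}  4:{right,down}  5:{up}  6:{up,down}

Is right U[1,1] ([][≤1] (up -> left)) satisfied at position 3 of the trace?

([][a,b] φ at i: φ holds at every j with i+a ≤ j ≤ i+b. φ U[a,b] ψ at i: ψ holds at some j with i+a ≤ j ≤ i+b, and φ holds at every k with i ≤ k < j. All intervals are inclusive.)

False

Need some j in [4,4] with [][≤1] (up -> left), and right at every k in [3,j-1].
  j=4: [][≤1] (up -> left) — fails at 5.
No j in the window works → until fails.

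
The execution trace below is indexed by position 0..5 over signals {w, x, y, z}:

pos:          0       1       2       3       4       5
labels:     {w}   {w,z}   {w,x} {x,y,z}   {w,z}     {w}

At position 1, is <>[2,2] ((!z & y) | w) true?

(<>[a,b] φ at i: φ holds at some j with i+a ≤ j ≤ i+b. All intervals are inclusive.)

Check ((!z & y) | w) at each j in [3,3]:
  j=3: false
No position in the window satisfies it → formula fails.

False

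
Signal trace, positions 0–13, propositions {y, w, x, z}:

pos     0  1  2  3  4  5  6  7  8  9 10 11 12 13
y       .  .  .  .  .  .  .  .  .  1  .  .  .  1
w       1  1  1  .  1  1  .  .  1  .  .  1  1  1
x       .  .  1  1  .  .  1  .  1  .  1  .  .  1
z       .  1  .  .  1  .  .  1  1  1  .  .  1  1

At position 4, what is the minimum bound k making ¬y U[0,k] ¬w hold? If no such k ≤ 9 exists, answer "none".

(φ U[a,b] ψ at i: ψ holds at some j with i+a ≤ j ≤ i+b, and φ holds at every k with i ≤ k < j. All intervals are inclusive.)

2

Need earliest j ≥ 4 with ¬w, and ¬y at every k in [4,j-1].
  j=4: rhs fails.
  j=5: rhs fails.
  j=6: rhs holds; lhs holds on [4,5]. k = 2.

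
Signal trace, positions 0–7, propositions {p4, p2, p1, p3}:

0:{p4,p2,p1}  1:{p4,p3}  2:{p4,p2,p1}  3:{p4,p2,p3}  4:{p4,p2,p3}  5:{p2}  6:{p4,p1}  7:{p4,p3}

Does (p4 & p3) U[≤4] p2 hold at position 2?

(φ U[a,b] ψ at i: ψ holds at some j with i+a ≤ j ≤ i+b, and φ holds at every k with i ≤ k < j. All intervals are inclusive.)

Yes

Need some j in [2,6] with p2, and (p4 & p3) at every k in [2,j-1].
  j=2: p2 holds; no prefix to check → satisfied.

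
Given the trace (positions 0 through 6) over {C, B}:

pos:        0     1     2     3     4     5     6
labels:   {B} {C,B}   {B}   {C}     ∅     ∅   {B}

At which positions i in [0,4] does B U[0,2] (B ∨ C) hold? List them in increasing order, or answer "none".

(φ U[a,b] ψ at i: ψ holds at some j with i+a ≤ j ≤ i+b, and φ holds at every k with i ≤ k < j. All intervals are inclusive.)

0, 1, 2, 3

Evaluate at each i in [0,4]:
  i=0: ✓ (rhs at j=0)
  i=1: ✓ (rhs at j=1)
  i=2: ✓ (rhs at j=2)
  i=3: ✓ (rhs at j=3)
  i=4: ✗ (lhs fails at k=4 before rhs at j=6)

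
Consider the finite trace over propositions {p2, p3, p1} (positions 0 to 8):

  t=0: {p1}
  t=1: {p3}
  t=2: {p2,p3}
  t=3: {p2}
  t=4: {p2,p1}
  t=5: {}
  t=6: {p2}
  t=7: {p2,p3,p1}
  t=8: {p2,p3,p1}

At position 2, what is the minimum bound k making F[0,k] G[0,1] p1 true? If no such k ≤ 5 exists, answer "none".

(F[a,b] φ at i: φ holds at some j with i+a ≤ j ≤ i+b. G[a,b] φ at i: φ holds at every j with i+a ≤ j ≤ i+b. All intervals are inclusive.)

Scan j = 2,3,… for G[0,1] p1:
  j=2: fails
  j=3: fails
  j=4: fails
  j=5: fails
  j=6: fails
  j=7: holds
First hit at j=7, so smallest k = 7-2 = 5.

5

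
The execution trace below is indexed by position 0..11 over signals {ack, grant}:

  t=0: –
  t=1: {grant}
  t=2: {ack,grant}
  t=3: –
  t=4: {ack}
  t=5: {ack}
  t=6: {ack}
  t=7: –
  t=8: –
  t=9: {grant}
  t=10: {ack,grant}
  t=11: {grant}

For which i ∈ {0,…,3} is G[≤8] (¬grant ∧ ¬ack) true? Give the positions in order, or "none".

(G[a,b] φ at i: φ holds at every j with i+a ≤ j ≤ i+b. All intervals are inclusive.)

Evaluate at each i in [0,3]:
  i=0: ✗ (fails at j=1)
  i=1: ✗ (fails at j=1)
  i=2: ✗ (fails at j=2)
  i=3: ✗ (fails at j=4)

none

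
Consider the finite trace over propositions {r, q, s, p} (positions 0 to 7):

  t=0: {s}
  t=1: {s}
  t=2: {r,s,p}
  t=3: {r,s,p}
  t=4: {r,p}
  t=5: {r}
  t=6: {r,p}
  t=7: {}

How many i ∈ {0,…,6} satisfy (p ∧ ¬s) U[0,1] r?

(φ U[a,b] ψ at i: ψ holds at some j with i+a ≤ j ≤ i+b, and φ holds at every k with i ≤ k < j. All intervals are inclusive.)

Evaluate at each i in [0,6]:
  i=0: ✗ (no rhs in [0,1])
  i=1: ✗ (lhs fails at k=1 before rhs at j=2)
  i=2: ✓ (rhs at j=2)
  i=3: ✓ (rhs at j=3)
  i=4: ✓ (rhs at j=4)
  i=5: ✓ (rhs at j=5)
  i=6: ✓ (rhs at j=6)
Positions where it holds: {2, 3, 4, 5, 6} → 5.

5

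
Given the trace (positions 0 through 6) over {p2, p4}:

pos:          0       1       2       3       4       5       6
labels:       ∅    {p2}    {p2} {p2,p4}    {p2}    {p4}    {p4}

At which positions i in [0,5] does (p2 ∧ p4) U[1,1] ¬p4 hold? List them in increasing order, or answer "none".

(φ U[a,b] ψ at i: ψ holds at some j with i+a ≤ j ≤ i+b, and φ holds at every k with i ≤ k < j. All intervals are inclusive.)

Evaluate at each i in [0,5]:
  i=0: ✗ (lhs fails at k=0 before rhs at j=1)
  i=1: ✗ (lhs fails at k=1 before rhs at j=2)
  i=2: ✗ (no rhs in [3,3])
  i=3: ✓ (rhs at j=4; lhs holds on [3,3])
  i=4: ✗ (no rhs in [5,5])
  i=5: ✗ (no rhs in [6,6])

3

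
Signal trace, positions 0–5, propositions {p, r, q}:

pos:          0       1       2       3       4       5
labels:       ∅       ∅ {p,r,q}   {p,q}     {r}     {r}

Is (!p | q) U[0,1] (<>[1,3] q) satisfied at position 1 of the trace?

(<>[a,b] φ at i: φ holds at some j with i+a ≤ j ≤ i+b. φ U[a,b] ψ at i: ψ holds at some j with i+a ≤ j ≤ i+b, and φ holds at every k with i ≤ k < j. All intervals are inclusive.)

Holds

Need some j in [1,2] with <>[1,3] q, and (!p | q) at every k in [1,j-1].
  j=1: <>[1,3] q holds; no prefix to check → satisfied.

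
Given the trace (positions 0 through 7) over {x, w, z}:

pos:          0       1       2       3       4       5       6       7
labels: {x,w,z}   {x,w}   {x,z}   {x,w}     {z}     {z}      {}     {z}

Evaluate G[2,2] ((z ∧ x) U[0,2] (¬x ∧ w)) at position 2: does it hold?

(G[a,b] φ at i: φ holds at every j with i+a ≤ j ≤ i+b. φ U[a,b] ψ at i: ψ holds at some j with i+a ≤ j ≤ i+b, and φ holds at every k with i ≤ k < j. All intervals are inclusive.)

False

Check ((z ∧ x) U[0,2] (¬x ∧ w)) at every j in [4,4]:
  j=4: fails
Fails at j=4 → formula fails.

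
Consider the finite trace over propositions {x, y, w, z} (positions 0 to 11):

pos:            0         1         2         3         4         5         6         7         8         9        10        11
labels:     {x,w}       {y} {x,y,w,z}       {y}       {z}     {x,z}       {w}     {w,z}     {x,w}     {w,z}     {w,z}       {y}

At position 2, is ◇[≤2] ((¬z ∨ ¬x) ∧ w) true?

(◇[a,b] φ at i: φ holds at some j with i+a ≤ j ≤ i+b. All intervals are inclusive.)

Check ((¬z ∨ ¬x) ∧ w) at each j in [2,4]:
  j=2: false
  j=3: false
  j=4: false
No position in the window satisfies it → formula fails.

Does not hold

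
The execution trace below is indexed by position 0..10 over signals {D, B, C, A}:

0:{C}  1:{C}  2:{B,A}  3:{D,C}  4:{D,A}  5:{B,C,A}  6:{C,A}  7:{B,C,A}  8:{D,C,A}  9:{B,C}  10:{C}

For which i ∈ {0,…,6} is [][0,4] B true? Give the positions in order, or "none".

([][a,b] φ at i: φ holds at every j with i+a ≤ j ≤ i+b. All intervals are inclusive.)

none

Evaluate at each i in [0,6]:
  i=0: ✗ (fails at j=0)
  i=1: ✗ (fails at j=1)
  i=2: ✗ (fails at j=3)
  i=3: ✗ (fails at j=3)
  i=4: ✗ (fails at j=4)
  i=5: ✗ (fails at j=6)
  i=6: ✗ (fails at j=6)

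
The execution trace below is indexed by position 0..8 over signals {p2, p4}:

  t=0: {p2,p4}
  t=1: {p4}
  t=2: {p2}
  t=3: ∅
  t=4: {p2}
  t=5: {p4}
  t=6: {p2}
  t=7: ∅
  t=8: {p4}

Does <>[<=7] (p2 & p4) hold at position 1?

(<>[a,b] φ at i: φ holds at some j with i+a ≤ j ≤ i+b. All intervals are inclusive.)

Does not hold

Check (p2 & p4) at each j in [1,8]:
  j=1: false
  j=2: false
  j=3: false
  j=4: false
  j=5: false
  j=6: false
  j=7: false
  j=8: false
No position in the window satisfies it → formula fails.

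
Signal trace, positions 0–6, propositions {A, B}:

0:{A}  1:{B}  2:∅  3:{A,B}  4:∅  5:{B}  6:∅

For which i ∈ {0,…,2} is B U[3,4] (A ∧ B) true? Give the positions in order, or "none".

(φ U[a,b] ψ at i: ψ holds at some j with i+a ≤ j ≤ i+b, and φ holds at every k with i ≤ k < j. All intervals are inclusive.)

Evaluate at each i in [0,2]:
  i=0: ✗ (lhs fails at k=0 before rhs at j=3)
  i=1: ✗ (no rhs in [4,5])
  i=2: ✗ (no rhs in [5,6])

none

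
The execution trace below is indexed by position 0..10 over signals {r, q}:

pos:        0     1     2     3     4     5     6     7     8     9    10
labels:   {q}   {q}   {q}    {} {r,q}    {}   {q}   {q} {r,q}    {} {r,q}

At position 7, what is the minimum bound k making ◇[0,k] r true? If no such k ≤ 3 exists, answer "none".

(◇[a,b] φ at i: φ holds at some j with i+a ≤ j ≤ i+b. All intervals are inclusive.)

1

Scan j = 7,8,… for r:
  j=7: fails
  j=8: holds
First hit at j=8, so smallest k = 8-7 = 1.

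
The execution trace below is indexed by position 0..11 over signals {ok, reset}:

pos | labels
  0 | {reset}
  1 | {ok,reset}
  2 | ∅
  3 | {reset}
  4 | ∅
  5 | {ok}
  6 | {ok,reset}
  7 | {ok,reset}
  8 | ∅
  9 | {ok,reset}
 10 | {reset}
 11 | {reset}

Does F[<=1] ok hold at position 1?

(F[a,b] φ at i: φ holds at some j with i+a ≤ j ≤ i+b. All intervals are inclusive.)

Yes

Check ok at each j in [1,2]:
  j=1: true
  j=2: false
Found at j=1 → formula holds.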